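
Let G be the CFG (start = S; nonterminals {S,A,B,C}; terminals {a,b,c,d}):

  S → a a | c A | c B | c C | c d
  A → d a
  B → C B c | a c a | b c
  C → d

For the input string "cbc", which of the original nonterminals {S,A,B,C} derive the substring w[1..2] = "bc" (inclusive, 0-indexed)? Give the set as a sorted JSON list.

Convert to CNF:
  S -> T1 T1 | T2 A | T2 B | T2 C | T2 T0
  A -> T0 T1
  B -> C X4 | T1 X5 | T3 T2
  C -> d
  T0 -> d
  T1 -> a
  T2 -> c
  T3 -> b
  X4 -> B T2
  X5 -> T2 T1

CYK fill — only the sub-triangle for w[1..2]:
  [1..1]={T3}  "b"  orig:{}
  [2..2]={T2}  "c"  orig:{}
  [1..2]={B}  "bc"

Original NTs in T[1,2] deriving "bc": ["B"]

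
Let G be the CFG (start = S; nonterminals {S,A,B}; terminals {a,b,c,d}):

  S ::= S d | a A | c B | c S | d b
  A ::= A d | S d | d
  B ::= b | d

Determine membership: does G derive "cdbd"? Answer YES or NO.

Convert to CNF:
  S -> S T0 | T0 T3 | T1 A | T2 B | T2 S
  A -> A T0 | S T0 | d
  B -> b | d
  T0 -> d
  T1 -> a
  T2 -> c
  T3 -> b

CYK table (by increasing span):
  T[0,0] 'c' = {T2}  orig:{}
  T[1,1] 'd' = {A,B,T0}  orig:{A,B}
  T[2,2] 'b' = {B,T3}  orig:{B}
  T[3,3] 'd' = {A,B,T0}  orig:{A,B}
  T[0,1] 'cd' = {S}
  T[1,2] 'db' = {S}
  T[2,3] 'bd' = ∅
  T[0,2] 'cdb' = {S}
  T[1,3] 'dbd' = {A,S}
  T[0,3] 'cdbd' = {A,S}

S ∈ T[0,3] ⇒ YES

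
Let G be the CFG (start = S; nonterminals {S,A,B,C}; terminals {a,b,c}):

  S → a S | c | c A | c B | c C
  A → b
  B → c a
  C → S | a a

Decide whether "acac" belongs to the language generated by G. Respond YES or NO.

Convert to CNF:
  S -> T0 A | T0 B | T0 C | T1 S | c
  A -> b
  B -> T0 T1
  C -> T0 A | T0 B | T0 C | T1 S | T1 T1 | c
  T0 -> c
  T1 -> a

Fill CYK table bottom-up:
  [0..0]={T1}  "a"  orig:{}
  [1..1]={C,S,T0}  "c"  orig:{C,S}
  [2..2]={T1}  "a"  orig:{}
  [3..3]={C,S,T0}  "c"  orig:{C,S}
  [0..1]={C,S}  "ac"
  [1..2]={B}  "ca"
  [2..3]={C,S}  "ac"
  [0..2]=∅  "aca"
  [1..3]={C,S}  "cac"
  [0..3]={C,S}  "acac"

S ∈ T[0,3] ⇒ YES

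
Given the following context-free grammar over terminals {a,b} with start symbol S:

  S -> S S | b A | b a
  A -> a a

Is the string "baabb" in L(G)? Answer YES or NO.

CNF form of G:
  S -> S S | T1 A | T1 T0
  A -> T0 T0
  T0 -> a
  T1 -> b

Fill CYK table bottom-up:
  cell(0,0) b: {T1}  orig:{}
  cell(1,1) a: {T0}  orig:{}
  cell(2,2) a: {T0}  orig:{}
  cell(3,3) b: {T1}  orig:{}
  cell(4,4) b: {T1}  orig:{}
  cell(0,1) ba: {S}
  cell(1,2) aa: {A}
  cell(2,3) ab: ∅
  cell(3,4) bb: ∅
  cell(0,2) baa: {S}
  cell(1,3) aab: ∅
  cell(2,4) abb: ∅
  cell(0,3) baab: ∅
  cell(1,4) aabb: ∅
  cell(0,4) baabb: ∅

S ∉ T[0,4] ⇒ NO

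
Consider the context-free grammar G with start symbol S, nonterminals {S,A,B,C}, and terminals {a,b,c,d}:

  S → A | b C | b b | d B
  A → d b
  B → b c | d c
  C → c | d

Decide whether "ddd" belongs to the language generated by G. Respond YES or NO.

Convert to CNF:
  S -> T0 B | T0 T1 | T1 C | T1 T1
  A -> T0 T1
  B -> T0 T2 | T1 T2
  C -> c | d
  T0 -> d
  T1 -> b
  T2 -> c

CYK table (by increasing span):
  T[0,0] 'd' = {C,T0}  orig:{C}
  T[1,1] 'd' = {C,T0}  orig:{C}
  T[2,2] 'd' = {C,T0}  orig:{C}
  T[0,1] 'dd' = ∅
  T[1,2] 'dd' = ∅
  T[0,2] 'ddd' = ∅

S ∉ T[0,2] ⇒ NO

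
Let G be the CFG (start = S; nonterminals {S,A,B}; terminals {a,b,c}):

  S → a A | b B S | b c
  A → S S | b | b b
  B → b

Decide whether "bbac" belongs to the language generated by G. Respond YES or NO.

CNF form of G:
  S -> T0 T2 | T0 X3 | T1 A
  A -> S S | T0 T0 | b
  B -> b
  T0 -> b
  T1 -> a
  T2 -> c
  X3 -> B S

CYK table (by increasing span):
  cell(0,0) b: {A,B,T0}  orig:{A,B}
  cell(1,1) b: {A,B,T0}  orig:{A,B}
  cell(2,2) a: {T1}  orig:{}
  cell(3,3) c: {T2}  orig:{}
  cell(0,1) bb: {A}
  cell(1,2) ba: ∅
  cell(2,3) ac: ∅
  cell(0,2) bba: ∅
  cell(1,3) bac: ∅
  cell(0,3) bbac: ∅

S ∉ T[0,3] ⇒ NO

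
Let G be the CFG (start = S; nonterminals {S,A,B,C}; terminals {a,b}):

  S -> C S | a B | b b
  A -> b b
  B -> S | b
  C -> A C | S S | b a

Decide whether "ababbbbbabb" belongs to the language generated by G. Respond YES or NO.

Convert to CNF:
  S -> C S | T0 T0 | T1 B
  A -> T0 T0
  B -> C S | T0 T0 | T1 B | b
  C -> A C | S S | T0 T1
  T0 -> b
  T1 -> a

CYK table (by increasing span):
  [0..0]={T1}  "a"  orig:{}
  [1..1]={B,T0}  "b"  orig:{B}
  [2..2]={T1}  "a"  orig:{}
  [3..3]={B,T0}  "b"  orig:{B}
  [4..4]={B,T0}  "b"  orig:{B}
  [5..5]={B,T0}  "b"  orig:{B}
  [6..6]={B,T0}  "b"  orig:{B}
  [7..7]={B,T0}  "b"  orig:{B}
  [8..8]={T1}  "a"  orig:{}
  [9..9]={B,T0}  "b"  orig:{B}
  [10..10]={B,T0}  "b"  orig:{B}
  [0..1]={B,S}  "ab"
  [1..2]={C}  "ba"
  [2..3]={B,S}  "ab"
  [3..4]={A,B,S}  "bb"
  [4..5]={A,B,S}  "bb"
  [5..6]={A,B,S}  "bb"
  [6..7]={A,B,S}  "bb"
  [7..8]={C}  "ba"
  [8..9]={B,S}  "ab"
  [9..10]={A,B,S}  "bb"
  [0..2]=∅  "aba"
  [1..3]=∅  "bab"
  [2..4]={B,S}  "abb"
  [3..5]=∅  "bbb"
  [4..6]=∅  "bbb"
  [5..7]=∅  "bbb"
  [6..8]=∅  "bba"
  [7..9]=∅  "bab"
  [8..10]={B,S}  "abb"
  [0..3]={C}  "abab"
  [1..4]={B,S}  "babb"
  [2..5]={C}  "abbb"
  [3..6]={C}  "bbbb"
  [4..7]={C}  "bbbb"
  [5..8]={C}  "bbba"
  [6..9]={C}  "bbab"
  [7..10]={B,S}  "babb"
  [0..4]={B,C,S}  "ababb"
  [1..5]=∅  "babbb"
  [2..6]={C}  "abbbb"
  [3..7]=∅  "bbbbb"
  [4..8]=∅  "bbbba"
  [5..9]=∅  "bbbab"
  [6..10]={C}  "bbabb"
  [0..5]={B,S}  "ababbb"
  [1..6]={C}  "babbbb"
  [2..7]={B,S}  "abbbbb"
  [3..8]={C}  "bbbbba"
  [4..9]={B,C,S}  "bbbbab"
  [5..10]={B,C,S}  "bbbabb"
  [0..6]={B,C,S}  "ababbbb"
  [1..7]=∅  "babbbbb"
  [2..8]=∅  "abbbbba"
  [3..9]=∅  "bbbbbab"
  [4..10]={B,C,S}  "bbbbabb"
  [0..7]={C}  "ababbbbb"
  [1..8]=∅  "babbbbba"
  [2..9]={C}  "abbbbbab"
  [3..10]={B,C,S}  "bbbbbabb"
  [0..8]=∅  "ababbbbba"
  [1..9]=∅  "babbbbbab"
  [2..10]={B,C,S}  "abbbbbabb"
  [0..9]={B,S}  "ababbbbbab"
  [1..10]={B,C,S}  "babbbbbabb"
  [0..10]={B,C,S}  "ababbbbbabb"

S ∈ T[0,10] ⇒ YES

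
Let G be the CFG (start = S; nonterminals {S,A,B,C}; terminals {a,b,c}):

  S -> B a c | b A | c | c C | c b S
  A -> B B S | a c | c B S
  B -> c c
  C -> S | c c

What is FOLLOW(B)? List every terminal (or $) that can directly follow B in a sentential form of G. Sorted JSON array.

FIRST iteration:
[1]
  A via A→a c: +{a}
  A via A→c B S: +{c}
  B via B→c c: +{c}
  C via C→c c: +{c}
  S via S→B a c: +{c}
  S via S→b A: +{b}
  FIRST[S]={b,c}  FIRST[A]={a,c}  FIRST[B]={c}  FIRST[C]={c}
[2]
  C via C→S: +{b}
  FIRST[S]={b,c}  FIRST[A]={a,c}  FIRST[B]={c}  FIRST[C]={b,c}
[3] — fixpoint
  FIRST[S]={b,c}  FIRST[A]={a,c}  FIRST[B]={c}  FIRST[C]={b,c}

FOLLOW iteration:
initialize: $ ∈ FOLLOW(S)
pass 1:
  A→B B S: FOLLOW(B) ⊇ FIRST(B) = {c}; new: +{c}
  A→B B S: FOLLOW(B) ⊇ FIRST(S) = {b,c}; new: +{b}
  S→B a c: FOLLOW(B) ⊇ FIRST(a) = {a}; new: +{a}
  S→b A: FOLLOW(A) ⊇ FOLLOW(S) ⊇ {$}; new: +{$}
  S→c C: FOLLOW(C) ⊇ FOLLOW(S) ⊇ {$}; new: +{$}
  FOLLOW(S)={$}  FOLLOW(A)={$}  FOLLOW(B)={a,b,c}  FOLLOW(C)={$}
pass 2: (stable)
  FOLLOW(S)={$}  FOLLOW(A)={$}  FOLLOW(B)={a,b,c}  FOLLOW(C)={$}

FOLLOW(B) = ["a", "b", "c"]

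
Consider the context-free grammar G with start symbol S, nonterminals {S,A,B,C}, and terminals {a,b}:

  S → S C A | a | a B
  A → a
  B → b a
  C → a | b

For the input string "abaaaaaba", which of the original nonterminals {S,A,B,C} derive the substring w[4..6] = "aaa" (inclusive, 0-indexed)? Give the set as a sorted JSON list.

Convert to CNF:
  S -> S X2 | T1 B | a
  A -> a
  B -> T0 T1
  C -> a | b
  T0 -> b
  T1 -> a
  X2 -> C A

CYK fill (cells [i..j] with 4 ≤ i ≤ j ≤ 6 only):
  T[4,4] 'a' = {A,C,S,T1}  orig:{A,C,S}
  T[5,5] 'a' = {A,C,S,T1}  orig:{A,C,S}
  T[6,6] 'a' = {A,C,S,T1}  orig:{A,C,S}
  T[4,5] 'aa' = {X2}  orig:{}
  T[5,6] 'aa' = {X2}  orig:{}
  T[4,6] 'aaa' = {S}

Original NTs in T[4,6] deriving "aaa": ["S"]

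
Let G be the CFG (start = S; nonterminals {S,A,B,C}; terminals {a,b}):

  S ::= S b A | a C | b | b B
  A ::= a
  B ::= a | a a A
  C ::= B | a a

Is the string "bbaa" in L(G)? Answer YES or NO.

CNF form of G:
  S -> S X4 | T0 C | T1 B | b
  A -> a
  B -> T0 X2 | a
  C -> T0 T0 | T0 X3 | a
  T0 -> a
  T1 -> b
  X2 -> T0 A
  X3 -> T0 A
  X4 -> T1 A

Fill CYK table bottom-up:
  [0..0]={S,T1}  "b"  orig:{S}
  [1..1]={S,T1}  "b"  orig:{S}
  [2..2]={A,B,C,T0}  "a"  orig:{A,B,C}
  [3..3]={A,B,C,T0}  "a"  orig:{A,B,C}
  [0..1]=∅  "bb"
  [1..2]={S,X4}  "ba"  orig:{S}
  [2..3]={C,S,X2,X3}  "aa"  orig:{C,S}
  [0..2]={S}  "bba"
  [1..3]=∅  "baa"
  [0..3]=∅  "bbaa"

S ∉ T[0,3] ⇒ NO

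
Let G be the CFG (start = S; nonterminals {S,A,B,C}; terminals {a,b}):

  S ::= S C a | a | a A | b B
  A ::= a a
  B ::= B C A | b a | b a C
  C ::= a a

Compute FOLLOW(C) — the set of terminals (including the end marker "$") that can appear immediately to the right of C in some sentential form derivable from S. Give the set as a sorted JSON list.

Compute FIRST by fixpoint:
[1]
  A via A→a a: +{a}
  B via B→b a: +{b}
  C via C→a a: +{a}
  S via S→a: +{a}
  S via S→b B: +{b}
  FIRST[S]={a,b}  FIRST[A]={a}  FIRST[B]={b}  FIRST[C]={a}
[2] (stable)
  FIRST[S]={a,b}  FIRST[A]={a}  FIRST[B]={b}  FIRST[C]={a}

FOLLOW sets:
FOLLOW(S) := {$}
[1]
  B→B C A: FOLLOW(B) ⊇ FIRST(C) = {a}; new: +{a}
  B→B C A: FOLLOW(C) ⊇ FIRST(A) = {a}; new: +{a}
  B→B C A: FOLLOW(A) ⊇ FOLLOW(B) ⊇ {a}; new: +{a}
  S→S C a: FOLLOW(S) ⊇ FIRST(C) = {a}; new: +{a}
  S→a A: FOLLOW(A) ⊇ FOLLOW(S) ⊇ {$,a}; new: +{$}
  S→b B: FOLLOW(B) ⊇ FOLLOW(S) ⊇ {$,a}; new: +{$}
  FOLLOW(S)={$,a}  FOLLOW(A)={$,a}  FOLLOW(B)={$,a}  FOLLOW(C)={a}
[2]
  B→b a C: FOLLOW(C) ⊇ FOLLOW(B) ⊇ {$,a}; new: +{$}
  FOLLOW(S)={$,a}  FOLLOW(A)={$,a}  FOLLOW(B)={$,a}  FOLLOW(C)={$,a}
[3] (stable)
  FOLLOW(S)={$,a}  FOLLOW(A)={$,a}  FOLLOW(B)={$,a}  FOLLOW(C)={$,a}

FOLLOW(C) = ["$", "a"]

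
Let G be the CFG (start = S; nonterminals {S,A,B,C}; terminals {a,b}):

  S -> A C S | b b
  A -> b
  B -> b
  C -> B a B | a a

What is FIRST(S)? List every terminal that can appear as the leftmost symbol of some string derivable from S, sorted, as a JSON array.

FIRST sets, iterate to fixpoint:
round 1:
  A via A→b: +{b}
  B via B→b: +{b}
  C via C→B a B: +{b}
  C via C→a a: +{a}
  S via S→A C S: +{b}
  S: {b}  A: {b}  B: {b}  C: {a,b}
round 2: done
  S: {b}  A: {b}  B: {b}  C: {a,b}

FIRST(S) = ["b"]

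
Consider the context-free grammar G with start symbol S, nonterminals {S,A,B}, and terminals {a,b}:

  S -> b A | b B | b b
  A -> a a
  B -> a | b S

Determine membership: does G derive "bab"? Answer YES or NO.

Convert to CNF:
  S -> T1 A | T1 B | T1 T1
  A -> T0 T0
  B -> T1 S | a
  T0 -> a
  T1 -> b

Fill CYK table bottom-up:
  T[0,0] 'b' = {T1}  orig:{}
  T[1,1] 'a' = {B,T0}  orig:{B}
  T[2,2] 'b' = {T1}  orig:{}
  T[0,1] 'ba' = {S}
  T[1,2] 'ab' = ∅
  T[0,2] 'bab' = ∅

S ∉ T[0,2] ⇒ NO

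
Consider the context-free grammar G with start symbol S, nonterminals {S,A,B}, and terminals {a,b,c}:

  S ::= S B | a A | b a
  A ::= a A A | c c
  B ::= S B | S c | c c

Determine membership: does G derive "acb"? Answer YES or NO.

CNF form of G:
  S -> S B | T0 A | T2 T0
  A -> T0 X3 | T1 T1
  B -> S B | S T1 | T1 T1
  T0 -> a
  T1 -> c
  T2 -> b
  X3 -> A A

Fill CYK table bottom-up:
  T[0,0] 'a' = {T0}  orig:{}
  T[1,1] 'c' = {T1}  orig:{}
  T[2,2] 'b' = {T2}  orig:{}
  T[0,1] 'ac' = ∅
  T[1,2] 'cb' = ∅
  T[0,2] 'acb' = ∅

S ∉ T[0,2] ⇒ NO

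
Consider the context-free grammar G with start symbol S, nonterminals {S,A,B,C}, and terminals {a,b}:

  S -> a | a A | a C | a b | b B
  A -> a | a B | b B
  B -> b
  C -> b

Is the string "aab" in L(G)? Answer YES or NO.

CNF form of G:
  S -> T0 A | T0 C | T0 T1 | T1 B | a
  A -> T0 B | T1 B | a
  B -> b
  C -> b
  T0 -> a
  T1 -> b

Fill CYK table bottom-up:
  cell(0,0) a: {A,S,T0}  orig:{A,S}
  cell(1,1) a: {A,S,T0}  orig:{A,S}
  cell(2,2) b: {B,C,T1}  orig:{B,C}
  cell(0,1) aa: {S}
  cell(1,2) ab: {A,S}
  cell(0,2) aab: {S}

S ∈ T[0,2] ⇒ YES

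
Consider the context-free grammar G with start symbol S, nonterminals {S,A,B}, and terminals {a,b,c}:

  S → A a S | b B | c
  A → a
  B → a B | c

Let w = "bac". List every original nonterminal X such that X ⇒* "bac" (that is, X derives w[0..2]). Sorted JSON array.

Convert to CNF:
  S -> A X2 | T1 B | c
  A -> a
  B -> T0 B | c
  T0 -> a
  T1 -> b
  X2 -> T0 S

CYK table (by increasing span) — only the sub-triangle for w[0..2]:
  T[0,0] 'b' = {T1}  orig:{}
  T[1,1] 'a' = {A,T0}  orig:{A}
  T[2,2] 'c' = {B,S}
  T[0,1] 'ba' = ∅
  T[1,2] 'ac' = {B,X2}  orig:{B}
  T[0,2] 'bac' = {S}

Original NTs in T[0,2] deriving "bac": ["S"]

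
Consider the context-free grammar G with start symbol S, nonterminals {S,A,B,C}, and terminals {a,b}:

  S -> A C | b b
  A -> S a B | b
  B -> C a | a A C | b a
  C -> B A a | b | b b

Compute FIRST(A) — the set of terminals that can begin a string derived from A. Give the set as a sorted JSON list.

FIRST sets, iterate to fixpoint:
pass 1:
  A via A→b: +{b}
  B via B→a A C: +{a}
  B via B→b a: +{b}
  C via C→B A a: +{a,b}
  S via S→A C: +{b}
  FIRST(S)={b}  FIRST(A)={b}  FIRST(B)={a,b}  FIRST(C)={a,b}
pass 2: — fixpoint
  FIRST(S)={b}  FIRST(A)={b}  FIRST(B)={a,b}  FIRST(C)={a,b}

FIRST(A) = ["b"]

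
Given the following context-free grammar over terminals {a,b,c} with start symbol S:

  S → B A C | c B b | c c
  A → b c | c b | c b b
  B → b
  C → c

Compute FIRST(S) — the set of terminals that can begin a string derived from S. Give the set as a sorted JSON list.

FIRST iteration:
[1]
  A via A→b c: +{b}
  A via A→c b: +{c}
  B via B→b: +{b}
  C via C→c: +{c}
  S via S→B A C: +{b}
  S via S→c B b: +{c}
  FIRST(S)={b,c}  FIRST(A)={b,c}  FIRST(B)={b}  FIRST(C)={c}
[2] (no change)
  FIRST(S)={b,c}  FIRST(A)={b,c}  FIRST(B)={b}  FIRST(C)={c}

FIRST(S) = ["b", "c"]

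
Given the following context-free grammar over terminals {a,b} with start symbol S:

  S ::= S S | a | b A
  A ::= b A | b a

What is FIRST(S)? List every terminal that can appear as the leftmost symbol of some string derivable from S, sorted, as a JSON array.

FIRST sets, iterate to fixpoint:
round 1:
  A via A→b A: +{b}
  S via S→a: +{a}
  S via S→b A: +{b}
  FIRST(S)={a,b}  FIRST(A)={b}
round 2: done
  FIRST(S)={a,b}  FIRST(A)={b}

FIRST(S) = ["a", "b"]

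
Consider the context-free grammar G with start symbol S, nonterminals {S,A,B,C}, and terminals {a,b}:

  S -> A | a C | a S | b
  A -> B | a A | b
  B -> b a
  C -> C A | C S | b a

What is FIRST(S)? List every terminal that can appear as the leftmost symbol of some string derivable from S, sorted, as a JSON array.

Compute FIRST by fixpoint:
pass 1:
  A via A→a A: +{a}
  A via A→b: +{b}
  B via B→b a: +{b}
  C via C→b a: +{b}
  S via S→A: +{a,b}
  S: {a,b}  A: {a,b}  B: {b}  C: {b}
pass 2: (no change)
  S: {a,b}  A: {a,b}  B: {b}  C: {b}

FIRST(S) = ["a", "b"]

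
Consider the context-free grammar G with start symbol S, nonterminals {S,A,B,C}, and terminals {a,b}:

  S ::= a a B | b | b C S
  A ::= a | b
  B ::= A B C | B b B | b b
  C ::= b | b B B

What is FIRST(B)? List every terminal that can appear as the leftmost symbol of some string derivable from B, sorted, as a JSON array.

FIRST iteration:
iter 1:
  A via A→a: +{a}
  A via A→b: +{b}
  B via B→A B C: +{a,b}
  C via C→b: +{b}
  S via S→a a B: +{a}
  S via S→b: +{b}
  S: {a,b}  A: {a,b}  B: {a,b}  C: {b}
iter 2: — fixpoint
  S: {a,b}  A: {a,b}  B: {a,b}  C: {b}

FIRST(B) = ["a", "b"]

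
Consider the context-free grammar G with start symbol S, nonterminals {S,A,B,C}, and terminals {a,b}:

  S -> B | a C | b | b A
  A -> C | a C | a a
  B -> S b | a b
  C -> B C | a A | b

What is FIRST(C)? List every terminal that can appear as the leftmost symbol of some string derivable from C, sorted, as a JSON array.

Compute FIRST by fixpoint:
[1]
  A via A→a C: +{a}
  B via B→a b: +{a}
  C via C→B C: +{a}
  C via C→b: +{b}
  S via S→B: +{a}
  S via S→b: +{b}
  FIRST[S]={a,b}  FIRST[A]={a}  FIRST[B]={a}  FIRST[C]={a,b}
[2]
  A via A→C: +{b}
  B via B→S b: +{b}
  FIRST[S]={a,b}  FIRST[A]={a,b}  FIRST[B]={a,b}  FIRST[C]={a,b}
[3] (no change)
  FIRST[S]={a,b}  FIRST[A]={a,b}  FIRST[B]={a,b}  FIRST[C]={a,b}

FIRST(C) = ["a", "b"]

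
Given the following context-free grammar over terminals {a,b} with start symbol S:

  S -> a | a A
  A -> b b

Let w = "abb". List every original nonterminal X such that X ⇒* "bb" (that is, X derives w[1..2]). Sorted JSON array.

Convert to CNF:
  S -> T1 A | a
  A -> T0 T0
  T0 -> b
  T1 -> a

CYK table (by increasing span), restricted to cells inside w[1..2]:
  [1..1]={T0}  "b"  orig:{}
  [2..2]={T0}  "b"  orig:{}
  [1..2]={A}  "bb"

Original NTs in T[1,2] deriving "bb": ["A"]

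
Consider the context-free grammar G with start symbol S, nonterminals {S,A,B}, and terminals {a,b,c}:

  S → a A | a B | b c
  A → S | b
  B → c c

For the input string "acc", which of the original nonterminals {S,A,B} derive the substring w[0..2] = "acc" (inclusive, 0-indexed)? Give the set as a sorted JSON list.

CNF form of G:
  S -> T0 A | T0 B | T1 T2
  A -> T0 A | T0 B | T1 T2 | b
  B -> T2 T2
  T0 -> a
  T1 -> b
  T2 -> c

CYK fill, restricted to cells inside w[0..2]:
  [0..0]={T0}  "a"  orig:{}
  [1..1]={T2}  "c"  orig:{}
  [2..2]={T2}  "c"  orig:{}
  [0..1]=∅  "ac"
  [1..2]={B}  "cc"
  [0..2]={A,S}  "acc"

Original NTs in T[0,2] deriving "acc": ["A", "S"]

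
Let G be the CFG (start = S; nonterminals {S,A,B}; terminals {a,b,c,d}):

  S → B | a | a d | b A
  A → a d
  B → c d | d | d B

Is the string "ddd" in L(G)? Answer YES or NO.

CNF form of G:
  S -> T0 T1 | T1 B | T2 T1 | T3 A | a | d
  A -> T0 T1
  B -> T1 B | T2 T1 | d
  T0 -> a
  T1 -> d
  T2 -> c
  T3 -> b

Fill CYK table bottom-up:
  T[0,0] 'd' = {B,S,T1}  orig:{B,S}
  T[1,1] 'd' = {B,S,T1}  orig:{B,S}
  T[2,2] 'd' = {B,S,T1}  orig:{B,S}
  T[0,1] 'dd' = {B,S}
  T[1,2] 'dd' = {B,S}
  T[0,2] 'ddd' = {B,S}

S ∈ T[0,2] ⇒ YES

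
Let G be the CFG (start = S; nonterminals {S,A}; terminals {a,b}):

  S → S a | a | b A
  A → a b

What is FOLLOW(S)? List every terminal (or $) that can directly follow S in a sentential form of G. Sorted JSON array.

FIRST iteration:
pass 1:
  A via A→a b: +{a}
  S via S→a: +{a}
  S via S→b A: +{b}
  FIRST(S)={a,b}  FIRST(A)={a}
pass 2: (no change)
  FIRST(S)={a,b}  FIRST(A)={a}

Compute FOLLOW by fixpoint:
initialize: $ ∈ FOLLOW(S)
iter 1:
  S→S a: FOLLOW(S) ⊇ FIRST(a) = {a}; new: +{a}
  S→b A: FOLLOW(A) ⊇ FOLLOW(S) ⊇ {$,a}; new: +{$,a}
  FOLLOW[S]={$,a}  FOLLOW[A]={$,a}
iter 2: done
  FOLLOW[S]={$,a}  FOLLOW[A]={$,a}

FOLLOW(S) = ["$", "a"]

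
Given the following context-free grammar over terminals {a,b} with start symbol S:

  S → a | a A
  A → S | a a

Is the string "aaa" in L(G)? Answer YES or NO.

CNF form of G:
  S -> T0 A | a
  A -> T0 A | T0 T0 | a
  T0 -> a

CYK table (by increasing span):
  [0..0]={A,S,T0}  "a"  orig:{A,S}
  [1..1]={A,S,T0}  "a"  orig:{A,S}
  [2..2]={A,S,T0}  "a"  orig:{A,S}
  [0..1]={A,S}  "aa"
  [1..2]={A,S}  "aa"
  [0..2]={A,S}  "aaa"

S ∈ T[0,2] ⇒ YES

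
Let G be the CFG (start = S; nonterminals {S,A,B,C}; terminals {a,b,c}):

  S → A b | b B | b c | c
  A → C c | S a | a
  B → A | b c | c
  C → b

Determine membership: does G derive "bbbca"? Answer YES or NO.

Convert to CNF:
  S -> A T2 | T2 B | T2 T0 | c
  A -> C T0 | S T1 | a
  B -> C T0 | S T1 | T2 T0 | a | c
  C -> b
  T0 -> c
  T1 -> a
  T2 -> b

Fill CYK table bottom-up:
  [0..0]={C,T2}  "b"  orig:{C}
  [1..1]={C,T2}  "b"  orig:{C}
  [2..2]={C,T2}  "b"  orig:{C}
  [3..3]={B,S,T0}  "c"  orig:{B,S}
  [4..4]={A,B,T1}  "a"  orig:{A,B}
  [0..1]=∅  "bb"
  [1..2]=∅  "bb"
  [2..3]={A,B,S}  "bc"
  [3..4]={A,B}  "ca"
  [0..2]=∅  "bbb"
  [1..3]={S}  "bbc"
  [2..4]={A,B,S}  "bca"
  [0..3]=∅  "bbbc"
  [1..4]={A,B,S}  "bbca"
  [0..4]={S}  "bbbca"

S ∈ T[0,4] ⇒ YES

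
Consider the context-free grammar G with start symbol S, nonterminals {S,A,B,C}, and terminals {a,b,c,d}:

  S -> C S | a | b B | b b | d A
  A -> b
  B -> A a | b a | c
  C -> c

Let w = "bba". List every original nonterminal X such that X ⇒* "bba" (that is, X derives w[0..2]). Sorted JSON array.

Convert to CNF:
  S -> C S | T1 B | T1 T1 | T2 A | a
  A -> b
  B -> A T0 | T1 T0 | c
  C -> c
  T0 -> a
  T1 -> b
  T2 -> d

CYK table (by increasing span) (cells [i..j] with 0 ≤ i ≤ j ≤ 2 only):
  T[0,0] 'b' = {A,T1}  orig:{A}
  T[1,1] 'b' = {A,T1}  orig:{A}
  T[2,2] 'a' = {S,T0}  orig:{S}
  T[0,1] 'bb' = {S}
  T[1,2] 'ba' = {B}
  T[0,2] 'bba' = {S}

Original NTs in T[0,2] deriving "bba": ["S"]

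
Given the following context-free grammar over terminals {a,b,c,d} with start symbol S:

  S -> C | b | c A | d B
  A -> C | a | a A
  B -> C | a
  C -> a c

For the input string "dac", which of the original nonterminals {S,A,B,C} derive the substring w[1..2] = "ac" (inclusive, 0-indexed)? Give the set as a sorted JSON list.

Convert to CNF:
  S -> T0 T1 | T1 A | T2 B | b
  A -> T0 A | T0 T1 | a
  B -> T0 T1 | a
  C -> T0 T1
  T0 -> a
  T1 -> c
  T2 -> d

CYK fill — only the sub-triangle for w[1..2]:
  [1..1]={A,B,T0}  "a"  orig:{A,B}
  [2..2]={T1}  "c"  orig:{}
  [1..2]={A,B,C,S}  "ac"

Original NTs in T[1,2] deriving "ac": ["A", "B", "C", "S"]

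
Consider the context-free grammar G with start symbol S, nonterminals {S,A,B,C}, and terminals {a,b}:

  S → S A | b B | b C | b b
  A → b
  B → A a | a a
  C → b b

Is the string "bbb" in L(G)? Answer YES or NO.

Convert to CNF:
  S -> S A | T1 B | T1 C | T1 T1
  A -> b
  B -> A T0 | T0 T0
  C -> T1 T1
  T0 -> a
  T1 -> b

CYK table (by increasing span):
  T[0,0] 'b' = {A,T1}  orig:{A}
  T[1,1] 'b' = {A,T1}  orig:{A}
  T[2,2] 'b' = {A,T1}  orig:{A}
  T[0,1] 'bb' = {C,S}
  T[1,2] 'bb' = {C,S}
  T[0,2] 'bbb' = {S}

S ∈ T[0,2] ⇒ YES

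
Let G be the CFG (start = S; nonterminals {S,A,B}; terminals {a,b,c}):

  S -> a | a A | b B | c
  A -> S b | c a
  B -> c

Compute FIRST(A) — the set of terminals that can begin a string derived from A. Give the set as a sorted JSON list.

FIRST iteration:
round 1:
  A via A→c a: +{c}
  B via B→c: +{c}
  S via S→a: +{a}
  S via S→b B: +{b}
  S via S→c: +{c}
  FIRST(S)={a,b,c}  FIRST(A)={c}  FIRST(B)={c}
round 2:
  A via A→S b: +{a,b}
  FIRST(S)={a,b,c}  FIRST(A)={a,b,c}  FIRST(B)={c}
round 3: — fixpoint
  FIRST(S)={a,b,c}  FIRST(A)={a,b,c}  FIRST(B)={c}

FIRST(A) = ["a", "b", "c"]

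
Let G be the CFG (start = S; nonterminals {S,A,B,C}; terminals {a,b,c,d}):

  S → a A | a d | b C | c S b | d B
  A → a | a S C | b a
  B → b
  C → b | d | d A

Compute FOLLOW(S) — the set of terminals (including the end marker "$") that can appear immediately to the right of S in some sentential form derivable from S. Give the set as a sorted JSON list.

FIRST sets, iterate to fixpoint:
iter 1:
  A via A→a: +{a}
  A via A→b a: +{b}
  B via B→b: +{b}
  C via C→b: +{b}
  C via C→d: +{d}
  S via S→a A: +{a}
  S via S→b C: +{b}
  S via S→c S b: +{c}
  S via S→d B: +{d}
  S: {a,b,c,d}  A: {a,b}  B: {b}  C: {b,d}
iter 2: (stable)
  S: {a,b,c,d}  A: {a,b}  B: {b}  C: {b,d}

FOLLOW iteration:
initialize: $ ∈ FOLLOW(S)
pass 1:
  A→a S C: FOLLOW(S) ⊇ FIRST(C) = {b,d}; new: +{b,d}
  S→a A: FOLLOW(A) ⊇ FOLLOW(S) ⊇ {$,b,d}; new: +{$,b,d}
  S→b C: FOLLOW(C) ⊇ FOLLOW(S) ⊇ {$,b,d}; new: +{$,b,d}
  S→d B: FOLLOW(B) ⊇ FOLLOW(S) ⊇ {$,b,d}; new: +{$,b,d}
  FOLLOW(S)={$,b,d}  FOLLOW(A)={$,b,d}  FOLLOW(B)={$,b,d}  FOLLOW(C)={$,b,d}
pass 2: done
  FOLLOW(S)={$,b,d}  FOLLOW(A)={$,b,d}  FOLLOW(B)={$,b,d}  FOLLOW(C)={$,b,d}

FOLLOW(S) = ["$", "b", "d"]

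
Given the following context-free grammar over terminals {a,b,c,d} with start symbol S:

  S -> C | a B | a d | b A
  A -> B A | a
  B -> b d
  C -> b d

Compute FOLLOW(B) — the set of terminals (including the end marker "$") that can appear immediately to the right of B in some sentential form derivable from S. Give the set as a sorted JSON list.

FIRST iteration:
[1]
  A via A→a: +{a}
  B via B→b d: +{b}
  C via C→b d: +{b}
  S via S→C: +{b}
  S via S→a B: +{a}
  FIRST(S)={a,b}  FIRST(A)={a}  FIRST(B)={b}  FIRST(C)={b}
[2]
  A via A→B A: +{b}
  FIRST(S)={a,b}  FIRST(A)={a,b}  FIRST(B)={b}  FIRST(C)={b}
[3] (no change)
  FIRST(S)={a,b}  FIRST(A)={a,b}  FIRST(B)={b}  FIRST(C)={b}

Compute FOLLOW by fixpoint:
seed FOLLOW(S) with $
pass 1:
  A→B A: FOLLOW(B) ⊇ FIRST(A) = {a,b}; new: +{a,b}
  S→C: FOLLOW(C) ⊇ FOLLOW(S) ⊇ {$}; new: +{$}
  S→a B: FOLLOW(B) ⊇ FOLLOW(S) ⊇ {$}; new: +{$}
  S→b A: FOLLOW(A) ⊇ FOLLOW(S) ⊇ {$}; new: +{$}
  S: {$}  A: {$}  B: {$,a,b}  C: {$}
pass 2: (no change)
  S: {$}  A: {$}  B: {$,a,b}  C: {$}

FOLLOW(B) = ["$", "a", "b"]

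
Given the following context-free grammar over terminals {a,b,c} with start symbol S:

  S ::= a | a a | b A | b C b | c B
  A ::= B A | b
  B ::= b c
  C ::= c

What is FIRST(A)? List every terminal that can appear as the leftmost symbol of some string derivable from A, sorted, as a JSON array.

Compute FIRST by fixpoint:
iter 1:
  A via A→b: +{b}
  B via B→b c: +{b}
  C via C→c: +{c}
  S via S→a: +{a}
  S via S→b A: +{b}
  S via S→c B: +{c}
  S: {a,b,c}  A: {b}  B: {b}  C: {c}
iter 2: done
  S: {a,b,c}  A: {b}  B: {b}  C: {c}

FIRST(A) = ["b"]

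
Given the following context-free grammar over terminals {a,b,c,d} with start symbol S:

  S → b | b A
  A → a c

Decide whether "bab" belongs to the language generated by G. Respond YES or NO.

CNF form of G:
  S -> T2 A | b
  A -> T0 T1
  T0 -> a
  T1 -> c
  T2 -> b

Fill CYK table bottom-up:
  cell(0,0) b: {S,T2}  orig:{S}
  cell(1,1) a: {T0}  orig:{}
  cell(2,2) b: {S,T2}  orig:{S}
  cell(0,1) ba: ∅
  cell(1,2) ab: ∅
  cell(0,2) bab: ∅

S ∉ T[0,2] ⇒ NO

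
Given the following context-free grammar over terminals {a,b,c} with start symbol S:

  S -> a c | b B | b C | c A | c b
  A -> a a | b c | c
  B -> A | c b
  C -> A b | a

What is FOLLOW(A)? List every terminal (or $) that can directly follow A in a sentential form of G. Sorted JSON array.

FIRST sets, iterate to fixpoint:
round 1:
  A via A→a a: +{a}
  A via A→b c: +{b}
  A via A→c: +{c}
  B via B→A: +{a,b,c}
  C via C→A b: +{a,b,c}
  S via S→a c: +{a}
  S via S→b B: +{b}
  S via S→c A: +{c}
  FIRST[S]={a,b,c}  FIRST[A]={a,b,c}  FIRST[B]={a,b,c}  FIRST[C]={a,b,c}
round 2: done
  FIRST[S]={a,b,c}  FIRST[A]={a,b,c}  FIRST[B]={a,b,c}  FIRST[C]={a,b,c}

FOLLOW iteration:
FOLLOW(S) := {$}
round 1:
  C→A b: FOLLOW(A) ⊇ FIRST(b) = {b}; new: +{b}
  S→b B: FOLLOW(B) ⊇ FOLLOW(S) ⊇ {$}; new: +{$}
  S→b C: FOLLOW(C) ⊇ FOLLOW(S) ⊇ {$}; new: +{$}
  S→c A: FOLLOW(A) ⊇ FOLLOW(S) ⊇ {$}; new: +{$}
  FOLLOW(S)={$}  FOLLOW(A)={$,b}  FOLLOW(B)={$}  FOLLOW(C)={$}
round 2: — fixpoint
  FOLLOW(S)={$}  FOLLOW(A)={$,b}  FOLLOW(B)={$}  FOLLOW(C)={$}

FOLLOW(A) = ["$", "b"]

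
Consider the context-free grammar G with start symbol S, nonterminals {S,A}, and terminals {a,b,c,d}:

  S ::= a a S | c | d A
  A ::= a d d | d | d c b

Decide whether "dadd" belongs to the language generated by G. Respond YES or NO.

Convert to CNF:
  S -> T0 X6 | T1 A | c
  A -> T0 X4 | T1 X5 | d
  T0 -> a
  T1 -> d
  T2 -> c
  T3 -> b
  X4 -> T1 T1
  X5 -> T2 T3
  X6 -> T0 S

CYK fill:
  T[0,0] 'd' = {A,T1}  orig:{A}
  T[1,1] 'a' = {T0}  orig:{}
  T[2,2] 'd' = {A,T1}  orig:{A}
  T[3,3] 'd' = {A,T1}  orig:{A}
  T[0,1] 'da' = ∅
  T[1,2] 'ad' = ∅
  T[2,3] 'dd' = {S,X4}  orig:{S}
  T[0,2] 'dad' = ∅
  T[1,3] 'add' = {A,X6}  orig:{A}
  T[0,3] 'dadd' = {S}

S ∈ T[0,3] ⇒ YES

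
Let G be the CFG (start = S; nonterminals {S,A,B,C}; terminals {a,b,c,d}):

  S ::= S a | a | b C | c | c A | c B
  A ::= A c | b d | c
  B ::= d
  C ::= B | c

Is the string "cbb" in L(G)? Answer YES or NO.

Convert to CNF:
  S -> S T3 | T0 A | T0 B | T1 C | a | c
  A -> A T0 | T1 T2 | c
  B -> d
  C -> c | d
  T0 -> c
  T1 -> b
  T2 -> d
  T3 -> a

CYK fill:
  T[0,0] 'c' = {A,C,S,T0}  orig:{A,C,S}
  T[1,1] 'b' = {T1}  orig:{}
  T[2,2] 'b' = {T1}  orig:{}
  T[0,1] 'cb' = ∅
  T[1,2] 'bb' = ∅
  T[0,2] 'cbb' = ∅

S ∉ T[0,2] ⇒ NO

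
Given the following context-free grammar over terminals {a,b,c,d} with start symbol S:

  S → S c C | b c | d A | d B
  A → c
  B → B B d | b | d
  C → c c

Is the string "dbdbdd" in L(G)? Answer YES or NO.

CNF form of G:
  S -> S X4 | T0 A | T0 B | T2 T1
  A -> c
  B -> B X3 | b | d
  C -> T1 T1
  T0 -> d
  T1 -> c
  T2 -> b
  X3 -> B T0
  X4 -> T1 C

CYK table (by increasing span):
  cell(0,0) d: {B,T0}  orig:{B}
  cell(1,1) b: {B,T2}  orig:{B}
  cell(2,2) d: {B,T0}  orig:{B}
  cell(3,3) b: {B,T2}  orig:{B}
  cell(4,4) d: {B,T0}  orig:{B}
  cell(5,5) d: {B,T0}  orig:{B}
  cell(0,1) db: {S}
  cell(1,2) bd: {X3}  orig:{}
  cell(2,3) db: {S}
  cell(3,4) bd: {X3}  orig:{}
  cell(4,5) dd: {S,X3}  orig:{S}
  cell(0,2) dbd: {B}
  cell(1,3) bdb: ∅
  cell(2,4) dbd: {B}
  cell(3,5) bdd: {B}
  cell(0,3) dbdb: ∅
  cell(1,4) bdbd: ∅
  cell(2,5) dbdd: {S,X3}  orig:{S}
  cell(0,4) dbdbd: {B}
  cell(1,5) bdbdd: {B}
  cell(0,5) dbdbdd: {S,X3}  orig:{S}

S ∈ T[0,5] ⇒ YES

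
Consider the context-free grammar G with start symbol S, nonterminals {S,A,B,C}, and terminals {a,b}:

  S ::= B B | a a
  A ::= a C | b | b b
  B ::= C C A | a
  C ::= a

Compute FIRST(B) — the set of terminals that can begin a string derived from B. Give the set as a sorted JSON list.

FIRST iteration:
round 1:
  A via A→a C: +{a}
  A via A→b: +{b}
  B via B→a: +{a}
  C via C→a: +{a}
  S via S→B B: +{a}
  FIRST(S)={a}  FIRST(A)={a,b}  FIRST(B)={a}  FIRST(C)={a}
round 2: — fixpoint
  FIRST(S)={a}  FIRST(A)={a,b}  FIRST(B)={a}  FIRST(C)={a}

FIRST(B) = ["a"]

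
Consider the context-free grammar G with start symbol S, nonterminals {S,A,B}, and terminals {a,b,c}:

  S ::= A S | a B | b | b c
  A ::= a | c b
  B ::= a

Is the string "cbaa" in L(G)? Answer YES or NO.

CNF form of G:
  S -> A S | T1 T0 | T2 B | b
  A -> T0 T1 | a
  B -> a
  T0 -> c
  T1 -> b
  T2 -> a

CYK table (by increasing span):
  cell(0,0) c: {T0}  orig:{}
  cell(1,1) b: {S,T1}  orig:{S}
  cell(2,2) a: {A,B,T2}  orig:{A,B}
  cell(3,3) a: {A,B,T2}  orig:{A,B}
  cell(0,1) cb: {A}
  cell(1,2) ba: ∅
  cell(2,3) aa: {S}
  cell(0,2) cba: ∅
  cell(1,3) baa: ∅
  cell(0,3) cbaa: {S}

S ∈ T[0,3] ⇒ YES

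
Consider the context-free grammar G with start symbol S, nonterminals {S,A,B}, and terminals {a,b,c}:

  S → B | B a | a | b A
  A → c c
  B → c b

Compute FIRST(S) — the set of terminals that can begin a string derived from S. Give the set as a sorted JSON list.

Compute FIRST by fixpoint:
round 1:
  A via A→c c: +{c}
  B via B→c b: +{c}
  S via S→B: +{c}
  S via S→a: +{a}
  S via S→b A: +{b}
  S: {a,b,c}  A: {c}  B: {c}
round 2: (no change)
  S: {a,b,c}  A: {c}  B: {c}

FIRST(S) = ["a", "b", "c"]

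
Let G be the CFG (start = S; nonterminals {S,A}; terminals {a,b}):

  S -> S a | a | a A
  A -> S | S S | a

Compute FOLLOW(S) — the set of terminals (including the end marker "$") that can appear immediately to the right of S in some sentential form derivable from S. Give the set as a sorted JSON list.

FIRST sets, iterate to fixpoint:
iter 1:
  A via A→a: +{a}
  S via S→a: +{a}
  FIRST(S)={a}  FIRST(A)={a}
iter 2: done
  FIRST(S)={a}  FIRST(A)={a}

Compute FOLLOW by fixpoint:
seed FOLLOW(S) with $
iter 1:
  A→S S: FOLLOW(S) ⊇ FIRST(S) = {a}; new: +{a}
  S→a A: FOLLOW(A) ⊇ FOLLOW(S) ⊇ {$,a}; new: +{$,a}
  FOLLOW(S)={$,a}  FOLLOW(A)={$,a}
iter 2: (no change)
  FOLLOW(S)={$,a}  FOLLOW(A)={$,a}

FOLLOW(S) = ["$", "a"]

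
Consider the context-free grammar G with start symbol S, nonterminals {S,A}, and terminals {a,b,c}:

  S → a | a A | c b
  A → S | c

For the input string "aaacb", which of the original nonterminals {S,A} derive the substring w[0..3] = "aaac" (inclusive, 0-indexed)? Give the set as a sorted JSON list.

Convert to CNF:
  S -> T0 A | T1 T2 | a
  A -> T0 A | T1 T2 | a | c
  T0 -> a
  T1 -> c
  T2 -> b

CYK table (by increasing span) — only the sub-triangle for w[0..3]:
  [0..0]={A,S,T0}  "a"  orig:{A,S}
  [1..1]={A,S,T0}  "a"  orig:{A,S}
  [2..2]={A,S,T0}  "a"  orig:{A,S}
  [3..3]={A,T1}  "c"  orig:{A}
  [0..1]={A,S}  "aa"
  [1..2]={A,S}  "aa"
  [2..3]={A,S}  "ac"
  [0..2]={A,S}  "aaa"
  [1..3]={A,S}  "aac"
  [0..3]={A,S}  "aaac"

Original NTs in T[0,3] deriving "aaac": ["A", "S"]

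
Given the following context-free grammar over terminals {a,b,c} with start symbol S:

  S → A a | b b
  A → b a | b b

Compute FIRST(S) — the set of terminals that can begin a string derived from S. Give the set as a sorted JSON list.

FIRST iteration:
pass 1:
  A via A→b a: +{b}
  S via S→A a: +{b}
  S: {b}  A: {b}
pass 2: done
  S: {b}  A: {b}

FIRST(S) = ["b"]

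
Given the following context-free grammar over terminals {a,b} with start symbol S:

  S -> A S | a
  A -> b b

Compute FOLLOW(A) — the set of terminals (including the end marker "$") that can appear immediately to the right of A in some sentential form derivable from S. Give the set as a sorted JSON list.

FIRST sets, iterate to fixpoint:
[1]
  A via A→b b: +{b}
  S via S→A S: +{b}
  S via S→a: +{a}
  FIRST(S)={a,b}  FIRST(A)={b}
[2] — fixpoint
  FIRST(S)={a,b}  FIRST(A)={b}

FOLLOW sets:
seed FOLLOW(S) with $
pass 1:
  S→A S: FOLLOW(A) ⊇ FIRST(S) = {a,b}; new: +{a,b}
  FOLLOW[S]={$}  FOLLOW[A]={a,b}
pass 2: (stable)
  FOLLOW[S]={$}  FOLLOW[A]={a,b}

FOLLOW(A) = ["a", "b"]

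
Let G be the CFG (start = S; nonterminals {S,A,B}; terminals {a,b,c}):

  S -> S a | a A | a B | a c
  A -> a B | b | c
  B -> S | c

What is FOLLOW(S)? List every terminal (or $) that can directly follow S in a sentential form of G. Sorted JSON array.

Compute FIRST by fixpoint:
round 1:
  A via A→a B: +{a}
  A via A→b: +{b}
  A via A→c: +{c}
  B via B→c: +{c}
  S via S→a A: +{a}
  S: {a}  A: {a,b,c}  B: {c}
round 2:
  B via B→S: +{a}
  S: {a}  A: {a,b,c}  B: {a,c}
round 3: (stable)
  S: {a}  A: {a,b,c}  B: {a,c}

Compute FOLLOW by fixpoint:
initialize: $ ∈ FOLLOW(S)
iter 1:
  S→S a: FOLLOW(S) ⊇ FIRST(a) = {a}; new: +{a}
  S→a A: FOLLOW(A) ⊇ FOLLOW(S) ⊇ {$,a}; new: +{$,a}
  S→a B: FOLLOW(B) ⊇ FOLLOW(S) ⊇ {$,a}; new: +{$,a}
  FOLLOW(S)={$,a}  FOLLOW(A)={$,a}  FOLLOW(B)={$,a}
iter 2: done
  FOLLOW(S)={$,a}  FOLLOW(A)={$,a}  FOLLOW(B)={$,a}

FOLLOW(S) = ["$", "a"]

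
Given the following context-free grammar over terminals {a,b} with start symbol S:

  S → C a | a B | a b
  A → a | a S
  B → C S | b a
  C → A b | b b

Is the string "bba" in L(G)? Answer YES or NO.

CNF form of G:
  S -> C T0 | T0 B | T0 T1
  A -> T0 S | a
  B -> C S | T1 T0
  C -> A T1 | T1 T1
  T0 -> a
  T1 -> b

Fill CYK table bottom-up:
  T[0,0] 'b' = {T1}  orig:{}
  T[1,1] 'b' = {T1}  orig:{}
  T[2,2] 'a' = {A,T0}  orig:{A}
  T[0,1] 'bb' = {C}
  T[1,2] 'ba' = {B}
  T[0,2] 'bba' = {S}

S ∈ T[0,2] ⇒ YES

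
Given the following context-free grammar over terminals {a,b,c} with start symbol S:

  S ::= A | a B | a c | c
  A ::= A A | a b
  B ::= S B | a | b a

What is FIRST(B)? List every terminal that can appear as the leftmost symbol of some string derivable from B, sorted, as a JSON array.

FIRST iteration:
iter 1:
  A via A→a b: +{a}
  B via B→a: +{a}
  B via B→b a: +{b}
  S via S→A: +{a}
  S via S→c: +{c}
  S: {a,c}  A: {a}  B: {a,b}
iter 2:
  B via B→S B: +{c}
  S: {a,c}  A: {a}  B: {a,b,c}
iter 3: — fixpoint
  S: {a,c}  A: {a}  B: {a,b,c}

FIRST(B) = ["a", "b", "c"]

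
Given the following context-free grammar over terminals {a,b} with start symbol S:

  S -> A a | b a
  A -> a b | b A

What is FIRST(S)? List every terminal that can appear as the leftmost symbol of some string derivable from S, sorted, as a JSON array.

FIRST iteration:
pass 1:
  A via A→a b: +{a}
  A via A→b A: +{b}
  S via S→A a: +{a,b}
  FIRST[S]={a,b}  FIRST[A]={a,b}
pass 2: (no change)
  FIRST[S]={a,b}  FIRST[A]={a,b}

FIRST(S) = ["a", "b"]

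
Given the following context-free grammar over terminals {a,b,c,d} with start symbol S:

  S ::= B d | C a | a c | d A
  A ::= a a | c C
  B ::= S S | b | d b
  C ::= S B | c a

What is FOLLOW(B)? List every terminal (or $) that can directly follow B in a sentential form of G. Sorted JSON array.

FIRST sets, iterate to fixpoint:
round 1:
  A via A→a a: +{a}
  A via A→c C: +{c}
  B via B→b: +{b}
  B via B→d b: +{d}
  C via C→c a: +{c}
  S via S→B d: +{b,d}
  S via S→C a: +{c}
  S via S→a c: +{a}
  FIRST[S]={a,b,c,d}  FIRST[A]={a,c}  FIRST[B]={b,d}  FIRST[C]={c}
round 2:
  B via B→S S: +{a,c}
  C via C→S B: +{a,b,d}
  FIRST[S]={a,b,c,d}  FIRST[A]={a,c}  FIRST[B]={a,b,c,d}  FIRST[C]={a,b,c,d}
round 3: (stable)
  FIRST[S]={a,b,c,d}  FIRST[A]={a,c}  FIRST[B]={a,b,c,d}  FIRST[C]={a,b,c,d}

FOLLOW iteration:
FOLLOW(S) := {$}
pass 1:
  B→S S: FOLLOW(S) ⊇ FIRST(S) = {a,b,c,d}; new: +{a,b,c,d}
  S→B d: FOLLOW(B) ⊇ FIRST(d) = {d}; new: +{d}
  S→C a: FOLLOW(C) ⊇ FIRST(a) = {a}; new: +{a}
  S→d A: FOLLOW(A) ⊇ FOLLOW(S) ⊇ {$,a,b,c,d}; new: +{$,a,b,c,d}
  FOLLOW(S)={$,a,b,c,d}  FOLLOW(A)={$,a,b,c,d}  FOLLOW(B)={d}  FOLLOW(C)={a}
pass 2:
  A→c C: FOLLOW(C) ⊇ FOLLOW(A) ⊇ {$,a,b,c,d}; new: +{$,b,c,d}
  C→S B: FOLLOW(B) ⊇ FOLLOW(C) ⊇ {$,a,b,c,d}; new: +{$,a,b,c}
  FOLLOW(S)={$,a,b,c,d}  FOLLOW(A)={$,a,b,c,d}  FOLLOW(B)={$,a,b,c,d}  FOLLOW(C)={$,a,b,c,d}
pass 3: (no change)
  FOLLOW(S)={$,a,b,c,d}  FOLLOW(A)={$,a,b,c,d}  FOLLOW(B)={$,a,b,c,d}  FOLLOW(C)={$,a,b,c,d}

FOLLOW(B) = ["$", "a", "b", "c", "d"]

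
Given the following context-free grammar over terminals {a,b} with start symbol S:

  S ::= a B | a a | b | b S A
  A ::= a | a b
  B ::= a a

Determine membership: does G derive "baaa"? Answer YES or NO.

Convert to CNF:
  S -> T0 B | T0 T0 | T1 X2 | b
  A -> T0 T1 | a
  B -> T0 T0
  T0 -> a
  T1 -> b
  X2 -> S A

CYK fill:
  cell(0,0) b: {S,T1}  orig:{S}
  cell(1,1) a: {A,T0}  orig:{A}
  cell(2,2) a: {A,T0}  orig:{A}
  cell(3,3) a: {A,T0}  orig:{A}
  cell(0,1) ba: {X2}  orig:{}
  cell(1,2) aa: {B,S}
  cell(2,3) aa: {B,S}
  cell(0,2) baa: ∅
  cell(1,3) aaa: {S,X2}  orig:{S}
  cell(0,3) baaa: {S}

S ∈ T[0,3] ⇒ YES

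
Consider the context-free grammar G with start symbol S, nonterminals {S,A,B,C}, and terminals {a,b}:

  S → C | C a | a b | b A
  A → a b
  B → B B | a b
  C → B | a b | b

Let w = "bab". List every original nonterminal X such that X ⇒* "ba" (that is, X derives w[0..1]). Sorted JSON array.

CNF form of G:
  S -> B B | C T0 | T0 T1 | T1 A | b
  A -> T0 T1
  B -> B B | T0 T1
  C -> B B | T0 T1 | b
  T0 -> a
  T1 -> b

Fill CYK table bottom-up (cells [i..j] with 0 ≤ i ≤ j ≤ 1 only):
  [0..0]={C,S,T1}  "b"  orig:{C,S}
  [1..1]={T0}  "a"  orig:{}
  [0..1]={S}  "ba"

Original NTs in T[0,1] deriving "ba": ["S"]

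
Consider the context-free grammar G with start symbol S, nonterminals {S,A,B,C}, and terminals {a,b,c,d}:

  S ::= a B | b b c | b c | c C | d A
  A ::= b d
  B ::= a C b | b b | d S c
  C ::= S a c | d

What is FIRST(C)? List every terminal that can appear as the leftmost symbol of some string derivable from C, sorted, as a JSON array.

FIRST sets, iterate to fixpoint:
iter 1:
  A via A→b d: +{b}
  B via B→a C b: +{a}
  B via B→b b: +{b}
  B via B→d S c: +{d}
  C via C→d: +{d}
  S via S→a B: +{a}
  S via S→b b c: +{b}
  S via S→c C: +{c}
  S via S→d A: +{d}
  S: {a,b,c,d}  A: {b}  B: {a,b,d}  C: {d}
iter 2:
  C via C→S a c: +{a,b,c}
  S: {a,b,c,d}  A: {b}  B: {a,b,d}  C: {a,b,c,d}
iter 3: done
  S: {a,b,c,d}  A: {b}  B: {a,b,d}  C: {a,b,c,d}

FIRST(C) = ["a", "b", "c", "d"]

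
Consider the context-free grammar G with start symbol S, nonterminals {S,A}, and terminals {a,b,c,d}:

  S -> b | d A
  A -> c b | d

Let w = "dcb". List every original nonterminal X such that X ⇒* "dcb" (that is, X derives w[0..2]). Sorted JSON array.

Convert to CNF:
  S -> T2 A | b
  A -> T0 T1 | d
  T0 -> c
  T1 -> b
  T2 -> d

CYK table (by increasing span), restricted to cells inside w[0..2]:
  T[0,0] 'd' = {A,T2}  orig:{A}
  T[1,1] 'c' = {T0}  orig:{}
  T[2,2] 'b' = {S,T1}  orig:{S}
  T[0,1] 'dc' = ∅
  T[1,2] 'cb' = {A}
  T[0,2] 'dcb' = {S}

Original NTs in T[0,2] deriving "dcb": ["S"]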